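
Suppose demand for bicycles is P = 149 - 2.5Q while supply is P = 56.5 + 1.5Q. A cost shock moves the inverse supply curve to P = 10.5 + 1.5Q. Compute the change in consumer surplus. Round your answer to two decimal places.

Initial equilibrium: Q_0 = 23.125, P_0 = 91.1875; CS_0 = (1/2)(23.125)(57.8125) = 668.457, PS_0 = (1/2)(23.125)(34.6875) = 401.0742.
New equilibrium: 149 - 2.5Q = 10.5 + 1.5Q gives Q_1 = 34.625, P_1 = 62.4375; CS_1 = 1498.6133, PS_1 = 899.168.
Change in consumer surplus = 1498.6133 - 668.457 = 830.1562.

830.16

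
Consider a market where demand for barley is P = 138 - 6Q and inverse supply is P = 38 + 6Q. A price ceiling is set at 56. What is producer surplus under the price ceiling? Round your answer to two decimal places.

27.00

Without the control, 138 - 6Q = 38 + 6Q so Q* = 8.3333 and P* = 88.
At the ceiling price 56, quantity supplied is (56 - 38)/6 = 3; supply is the short side, so Q = 3 trades at P = 56.
PS is the triangle above supply below 56: (1/2)(3)(56 - 38) = 27.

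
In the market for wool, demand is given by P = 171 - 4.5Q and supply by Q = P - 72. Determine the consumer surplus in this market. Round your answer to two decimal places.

Rewriting supply in inverse form: P = 72 + Q.
Equilibrium: 171 - 4.5Q = 72 + Q, so Q* = 18 and P* = 90.
The demand choke price is 171, so CS = (1/2)(Q*)(171 - P*) = (1/2)(18)(81) = 729.

729.00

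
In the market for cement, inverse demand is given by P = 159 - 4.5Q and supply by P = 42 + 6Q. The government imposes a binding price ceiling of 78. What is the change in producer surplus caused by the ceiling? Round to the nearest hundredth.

Free-market equilibrium: 159 - 4.5Q = 42 + 6Q gives Q* = 11.1429, P* = 108.8571.
At P = 78, sellers supply (78 - 42)/6 = 6 while buyers want more, so the quantity traded is 6 at price 78.
PS goes from (1/2)(11.1429)(66.8571) = 372.4898 to 108 (computed as (78 - 42)(6) - (1/2)(6)(6)^2), a change of -264.4898.

-264.49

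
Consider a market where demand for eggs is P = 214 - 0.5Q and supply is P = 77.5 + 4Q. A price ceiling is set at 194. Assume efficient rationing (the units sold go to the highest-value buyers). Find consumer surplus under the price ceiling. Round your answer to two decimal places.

370.43

Without the control, 214 - 0.5Q = 77.5 + 4Q so Q* = 30.3333 and P* = 198.8333.
At P = 194, sellers supply (194 - 77.5)/4 = 29.125 while buyers want more, so the quantity traded is 29.125 at price 194.
The demand price at Q = 29.125 is 199.4375. CS is the trapezoid between demand and 194 over [0, 29.125]: (1/2)[(214 - 194) + (199.4375 - 194)](29.125) = 370.4336.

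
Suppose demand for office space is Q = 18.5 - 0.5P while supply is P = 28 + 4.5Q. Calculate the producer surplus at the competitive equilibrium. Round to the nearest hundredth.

Rewriting demand in inverse form: P = 37 - 2Q.
Equilibrium: 37 - 2Q = 28 + 4.5Q, so Q* = 1.3846 and P* = 34.2308.
The supply curve's price intercept is 28, so PS = (1/2)(Q*)(P* - 28) = (1/2)(1.3846)(6.2308) = 4.3136.

4.31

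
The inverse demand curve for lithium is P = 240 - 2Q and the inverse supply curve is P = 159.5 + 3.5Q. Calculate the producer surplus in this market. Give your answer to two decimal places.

Equilibrium: 240 - 2Q = 159.5 + 3.5Q, so Q* = 14.6364 and P* = 210.7273.
PS is the area between P* and the supply curve from 0 to Q*: (1/2)(14.6364)(51.2273) = 374.8905.

374.89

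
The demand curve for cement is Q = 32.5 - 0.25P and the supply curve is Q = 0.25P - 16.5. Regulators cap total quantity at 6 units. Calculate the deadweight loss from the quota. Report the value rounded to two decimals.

Rewriting demand in inverse form: P = 130 - 4Q.
Rewriting supply in inverse form: P = 66 + 4Q.
Unrestricted equilibrium: Q* = (130 - 66)/(4 + 4) = 8.
At Q = 6 the demand price is 130 - 4(6) = 106 and the supply price is 66 + 4(6) = 90.
DWL = (1/2)(gap between curves at 6) x (Q* - 6) = (1/2)(16)(2) = 16.

16.00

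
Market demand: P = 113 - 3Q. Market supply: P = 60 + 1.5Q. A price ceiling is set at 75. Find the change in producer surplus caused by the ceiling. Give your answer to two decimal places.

-29.04

Free-market equilibrium: 113 - 3Q = 60 + 1.5Q gives Q* = 11.7778, P* = 77.6667.
At the ceiling price 75, quantity supplied is (75 - 60)/1.5 = 10; supply is the short side, so Q = 10 trades at P = 75.
PS goes from (1/2)(11.7778)(17.6667) = 104.037 to 75 (computed as (75 - 60)(10) - (1/2)(1.5)(10)^2), a change of -29.037.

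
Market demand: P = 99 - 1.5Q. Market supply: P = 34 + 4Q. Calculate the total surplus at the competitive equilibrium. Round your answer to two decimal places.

Set 99 - 1.5Q = 34 + 4Q, which gives 65 = 5.5Q, so Q* = 11.8182 and P* = 99 - 1.5(11.8182) = 81.2727.
CS = (1/2)(11.8182)(17.7273) = 104.7521 and PS = (1/2)(11.8182)(47.2727) = 279.3388, so total surplus = 384.0909.

384.09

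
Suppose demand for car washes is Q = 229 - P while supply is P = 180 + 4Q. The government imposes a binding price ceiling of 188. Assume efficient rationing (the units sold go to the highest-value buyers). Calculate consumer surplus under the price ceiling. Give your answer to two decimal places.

Rewriting demand in inverse form: P = 229 - Q.
Without the control, 229 - Q = 180 + 4Q so Q* = 9.8 and P* = 219.2.
At P = 188, sellers supply (188 - 180)/4 = 2 while buyers want more, so the quantity traded is 2 at price 188.
The demand price at Q = 2 is 227. CS is the trapezoid between demand and 188 over [0, 2]: (1/2)[(229 - 188) + (227 - 188)](2) = 80.

80.00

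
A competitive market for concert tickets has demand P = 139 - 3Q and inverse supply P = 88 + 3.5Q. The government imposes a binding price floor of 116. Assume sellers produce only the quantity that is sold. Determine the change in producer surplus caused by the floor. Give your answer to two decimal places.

4.07

Without the control, 139 - 3Q = 88 + 3.5Q so Q* = 7.8462 and P* = 115.4615.
At P = 116, buyers demand (139 - 116)/3 = 7.6667 while sellers would supply more, so the quantity traded is 7.6667 at price 116.
PS goes from (1/2)(7.8462)(27.4615) = 107.7337 to 111.8056 (computed as (116 - 88)(7.6667) - (1/2)(3.5)(7.6667)^2), a change of 4.0718.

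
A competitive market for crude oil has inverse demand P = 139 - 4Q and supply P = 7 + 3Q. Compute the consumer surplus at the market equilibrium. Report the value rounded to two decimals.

Set 139 - 4Q = 7 + 3Q, which gives 132 = 7Q, so Q* = 18.8571 and P* = 139 - 4(18.8571) = 63.5714.
CS is the area between the demand curve and P* from 0 to Q*: (1/2)(18.8571)(75.4286) = 711.1837.

711.18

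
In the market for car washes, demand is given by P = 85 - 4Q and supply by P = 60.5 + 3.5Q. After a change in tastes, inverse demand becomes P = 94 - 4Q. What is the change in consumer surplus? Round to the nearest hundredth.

18.56

Initial equilibrium: Q_0 = 3.2667, P_0 = 71.9333; CS_0 = (1/2)(3.2667)(13.0667) = 21.3422, PS_0 = (1/2)(3.2667)(11.4333) = 18.6744.
New equilibrium: 94 - 4Q = 60.5 + 3.5Q gives Q_1 = 4.4667, P_1 = 76.1333; CS_1 = 39.9022, PS_1 = 34.9144.
Change in consumer surplus = 39.9022 - 21.3422 = 18.56.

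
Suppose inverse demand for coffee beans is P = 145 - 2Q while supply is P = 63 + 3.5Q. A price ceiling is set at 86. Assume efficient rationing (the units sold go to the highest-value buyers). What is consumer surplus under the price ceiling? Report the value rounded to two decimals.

344.53

Free-market equilibrium: 145 - 2Q = 63 + 3.5Q gives Q* = 14.9091, P* = 115.1818.
At P = 86, sellers supply (86 - 63)/3.5 = 6.5714 while buyers want more, so the quantity traded is 6.5714 at price 86.
The demand price at Q = 6.5714 is 131.8571. CS is the trapezoid between demand and 86 over [0, 6.5714]: (1/2)[(145 - 86) + (131.8571 - 86)](6.5714) = 344.5306.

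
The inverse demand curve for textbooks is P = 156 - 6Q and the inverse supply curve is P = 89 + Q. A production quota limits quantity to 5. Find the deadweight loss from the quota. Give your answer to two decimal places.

Unrestricted equilibrium: Q* = (156 - 89)/(6 + 1) = 9.5714.
At Q = 5 the demand price is 156 - 6(5) = 126 and the supply price is 89 + (5) = 94.
Deadweight loss is the triangle between the curves from 5 to 9.5714: (1/2)(126 - 94)(9.5714 - 5) = 73.1429.

73.14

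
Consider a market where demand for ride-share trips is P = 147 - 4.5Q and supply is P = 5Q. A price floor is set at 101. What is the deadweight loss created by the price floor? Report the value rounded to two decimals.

Without the control, 147 - 4.5Q = 5Q so Q* = 15.4737 and P* = 77.3684.
At P = 101, buyers demand (147 - 101)/4.5 = 10.2222 while sellers would supply more, so the quantity traded is 10.2222 at price 101.
At Q = 10.2222 the demand price is 101 and the supply price is 51.1111. Deadweight loss is the triangle between the curves from 10.2222 to 15.4737: (1/2)(101 - 51.1111)(15.4737 - 10.2222) = 130.9948.

130.99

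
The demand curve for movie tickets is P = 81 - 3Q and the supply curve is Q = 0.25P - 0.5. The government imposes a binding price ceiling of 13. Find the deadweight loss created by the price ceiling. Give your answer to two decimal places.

Rewriting supply in inverse form: P = 2 + 4Q.
Free-market equilibrium: 81 - 3Q = 2 + 4Q gives Q* = 11.2857, P* = 47.1429.
At P = 13, sellers supply (13 - 2)/4 = 2.75 while buyers want more, so the quantity traded is 2.75 at price 13.
The lost-trades triangle has base Q* - 2.75 = 8.5357 and height equal to the gap between the curves at Q = 2.75, which is 72.75 - 13 = 59.75. DWL = (1/2)(8.5357)(59.75) = 255.0045.

255.00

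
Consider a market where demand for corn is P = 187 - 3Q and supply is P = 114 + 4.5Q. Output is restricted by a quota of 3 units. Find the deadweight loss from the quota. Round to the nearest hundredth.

Without the quota, 187 - 3Q = 114 + 4.5Q gives Q* = 9.7333.
At Q = 3 the demand price is 187 - 3(3) = 178 and the supply price is 114 + 4.5(3) = 127.5.
Deadweight loss is the triangle between the curves from 3 to 9.7333: (1/2)(178 - 127.5)(9.7333 - 3) = 170.0167.

170.02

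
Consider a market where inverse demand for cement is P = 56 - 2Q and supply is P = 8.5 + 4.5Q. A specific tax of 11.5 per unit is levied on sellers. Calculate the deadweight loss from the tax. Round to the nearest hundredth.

Pre-tax equilibrium: 56 - 2Q = 8.5 + 4.5Q gives Q* = 7.3077, P* = 41.3846.
A tax on sellers shifts supply up by 11.5: 56 - 2Q = 8.5 + 4.5Q + 11.5, so Q_t = 5.5385. Buyers pay P_b = 44.9231; sellers receive P_s = P_b - 11.5 = 33.4231.
The welfare triangle lost has base Q* - Q_t = 1.7692 and height t = 11.5, so DWL = (1/2)(1.7692)(11.5) = 10.1731.

10.17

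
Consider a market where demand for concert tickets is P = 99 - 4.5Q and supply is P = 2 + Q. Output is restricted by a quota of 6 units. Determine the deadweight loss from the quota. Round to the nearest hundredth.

Without the quota, 99 - 4.5Q = 2 + Q gives Q* = 17.6364.
At Q = 6 the demand price is 99 - 4.5(6) = 72 and the supply price is 2 + (6) = 8.
Deadweight loss is the triangle between the curves from 6 to 17.6364: (1/2)(72 - 8)(17.6364 - 6) = 372.3636.

372.36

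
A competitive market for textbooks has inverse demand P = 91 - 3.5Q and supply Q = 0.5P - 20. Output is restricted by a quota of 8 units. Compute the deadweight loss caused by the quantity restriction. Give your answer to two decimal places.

Rewriting supply in inverse form: P = 40 + 2Q.
Unrestricted equilibrium: Q* = (91 - 40)/(3.5 + 2) = 9.2727.
At Q = 8 the demand price is 91 - 3.5(8) = 63 and the supply price is 40 + 2(8) = 56.
DWL = (1/2)(gap between curves at 8) x (Q* - 8) = (1/2)(7)(1.2727) = 4.4545.

4.45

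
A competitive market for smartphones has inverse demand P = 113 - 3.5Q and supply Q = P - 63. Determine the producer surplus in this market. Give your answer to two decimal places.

61.73

Rewriting supply in inverse form: P = 63 + Q.
Set 113 - 3.5Q = 63 + Q, which gives 50 = 4.5Q, so Q* = 11.1111 and P* = 113 - 3.5(11.1111) = 74.1111.
PS is the area between P* and the supply curve from 0 to Q*: (1/2)(11.1111)(11.1111) = 61.7284.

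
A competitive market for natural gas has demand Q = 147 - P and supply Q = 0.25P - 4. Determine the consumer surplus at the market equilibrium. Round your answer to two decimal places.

Rewriting demand in inverse form: P = 147 - Q.
Rewriting supply in inverse form: P = 16 + 4Q.
Set 147 - Q = 16 + 4Q, which gives 131 = 5Q, so Q* = 26.2 and P* = 147 - (26.2) = 120.8.
CS is the area between the demand curve and P* from 0 to Q*: (1/2)(26.2)(26.2) = 343.22.

343.22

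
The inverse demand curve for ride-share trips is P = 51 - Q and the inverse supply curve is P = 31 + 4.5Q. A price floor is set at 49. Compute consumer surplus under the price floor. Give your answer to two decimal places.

Free-market equilibrium: 51 - Q = 31 + 4.5Q gives Q* = 3.6364, P* = 47.3636.
At P = 49, buyers demand (51 - 49)/1 = 2 while sellers would supply more, so the quantity traded is 2 at price 49.
CS is the triangle under demand above 49: (1/2)(2)(51 - 49) = 2.

2.00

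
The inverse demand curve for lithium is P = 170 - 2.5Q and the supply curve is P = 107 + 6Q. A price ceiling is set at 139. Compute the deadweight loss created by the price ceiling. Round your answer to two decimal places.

18.36

Free-market equilibrium: 170 - 2.5Q = 107 + 6Q gives Q* = 7.4118, P* = 151.4706.
At the ceiling price 139, quantity supplied is (139 - 107)/6 = 5.3333; supply is the short side, so Q = 5.3333 trades at P = 139.
At Q = 5.3333 the demand price is 156.6667 and the supply price is 139. Deadweight loss is the triangle between the curves from 5.3333 to 7.4118: (1/2)(156.6667 - 139)(7.4118 - 5.3333) = 18.3595.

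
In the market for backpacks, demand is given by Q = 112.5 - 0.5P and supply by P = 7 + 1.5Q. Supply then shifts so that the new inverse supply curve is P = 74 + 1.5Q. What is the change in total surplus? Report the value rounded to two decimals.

-3531.86

Rewriting demand in inverse form: P = 225 - 2Q.
Initial equilibrium: Q_0 = 62.2857, P_0 = 100.4286; CS_0 = (1/2)(62.2857)(124.5714) = 3879.5102, PS_0 = (1/2)(62.2857)(93.4286) = 2909.6327.
New equilibrium: 225 - 2Q = 74 + 1.5Q gives Q_1 = 43.1429, P_1 = 138.7143; CS_1 = 1861.3061, PS_1 = 1395.9796.
Change in total surplus = (1861.3061 + 1395.9796) - (3879.5102 + 2909.6327) = -3531.8571.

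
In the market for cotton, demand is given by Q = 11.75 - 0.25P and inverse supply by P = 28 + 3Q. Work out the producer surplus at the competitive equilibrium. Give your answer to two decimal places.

11.05

Rewriting demand in inverse form: P = 47 - 4Q.
Set 47 - 4Q = 28 + 3Q, which gives 19 = 7Q, so Q* = 2.7143 and P* = 47 - 4(2.7143) = 36.1429.
PS is the area between P* and the supply curve from 0 to Q*: (1/2)(2.7143)(8.1429) = 11.051.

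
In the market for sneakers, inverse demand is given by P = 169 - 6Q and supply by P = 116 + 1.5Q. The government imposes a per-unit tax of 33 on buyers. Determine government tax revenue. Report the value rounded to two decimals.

88.00

Without the tax, 169 - 6Q = 116 + 1.5Q so Q* = 7.0667 and P* = 126.6.
With the tax, buyers' net willingness to pay falls by 33: (169 - 33) - 6Q = 116 + 1.5Q, so Q_t = 2.6667. Buyers pay P_b = 153; sellers receive P_s = P_b - 33 = 120.
Revenue is the tax times quantity traded: 33 x 2.6667 = 88.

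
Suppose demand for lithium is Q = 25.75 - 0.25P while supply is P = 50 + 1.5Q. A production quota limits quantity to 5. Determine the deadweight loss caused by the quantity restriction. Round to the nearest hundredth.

Rewriting demand in inverse form: P = 103 - 4Q.
Without the quota, 103 - 4Q = 50 + 1.5Q gives Q* = 9.6364.
At Q = 5 the demand price is 103 - 4(5) = 83 and the supply price is 50 + 1.5(5) = 57.5.
DWL = (1/2)(gap between curves at 5) x (Q* - 5) = (1/2)(25.5)(4.6364) = 59.1136.

59.11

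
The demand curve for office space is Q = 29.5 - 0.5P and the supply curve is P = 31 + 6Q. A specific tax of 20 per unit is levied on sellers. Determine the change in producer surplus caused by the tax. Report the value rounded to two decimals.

Rewriting demand in inverse form: P = 59 - 2Q.
Without the tax, 59 - 2Q = 31 + 6Q so Q* = 3.5 and P* = 52.
With the tax, sellers need 20 more per unit: 59 - 2Q = 31 + 6Q + 20, so Q_t = 1. Buyers pay P_b = 57; sellers receive P_s = P_b - 20 = 37.
PS falls from (1/2)(3.5)(21) = 36.75 to (1/2)(1)(6) = 3, a change of -33.75.

-33.75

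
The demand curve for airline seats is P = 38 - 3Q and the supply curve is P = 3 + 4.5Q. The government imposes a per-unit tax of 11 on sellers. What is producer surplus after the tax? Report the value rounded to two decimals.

23.04

Pre-tax equilibrium: 38 - 3Q = 3 + 4.5Q gives Q* = 4.6667, P* = 24.
With the tax, sellers need 11 more per unit: 38 - 3Q = 3 + 4.5Q + 11, so Q_t = 3.2. Buyers pay P_b = 28.4; sellers receive P_s = P_b - 11 = 17.4.
PS = (1/2)(Q_t)(P_s - 3) = (1/2)(3.2)(14.4) = 23.04.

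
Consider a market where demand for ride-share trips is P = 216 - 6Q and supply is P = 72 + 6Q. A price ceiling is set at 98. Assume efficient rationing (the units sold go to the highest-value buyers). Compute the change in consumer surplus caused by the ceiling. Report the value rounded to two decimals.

23.00

Without the control, 216 - 6Q = 72 + 6Q so Q* = 12 and P* = 144.
At P = 98, sellers supply (98 - 72)/6 = 4.3333 while buyers want more, so the quantity traded is 4.3333 at price 98.
CS goes from (1/2)(12)(72) = 432 to 455 (computed as (216 - 98)(4.3333) - (1/2)(6)(4.3333)^2), a change of 23.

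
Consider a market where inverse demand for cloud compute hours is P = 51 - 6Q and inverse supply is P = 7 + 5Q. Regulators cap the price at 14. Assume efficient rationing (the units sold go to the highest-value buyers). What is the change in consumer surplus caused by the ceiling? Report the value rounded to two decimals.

-2.08

Free-market equilibrium: 51 - 6Q = 7 + 5Q gives Q* = 4, P* = 27.
At the ceiling price 14, quantity supplied is (14 - 7)/5 = 1.4; supply is the short side, so Q = 1.4 trades at P = 14.
CS goes from (1/2)(4)(24) = 48 to 45.92 (computed as (51 - 14)(1.4) - (1/2)(6)(1.4)^2), a change of -2.08.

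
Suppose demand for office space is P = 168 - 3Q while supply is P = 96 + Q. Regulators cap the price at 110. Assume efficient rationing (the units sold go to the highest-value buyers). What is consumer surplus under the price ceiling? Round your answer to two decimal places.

Without the control, 168 - 3Q = 96 + Q so Q* = 18 and P* = 114.
At P = 110, sellers supply (110 - 96)/1 = 14 while buyers want more, so the quantity traded is 14 at price 110.
The demand price at Q = 14 is 126. CS is the trapezoid between demand and 110 over [0, 14]: (1/2)[(168 - 110) + (126 - 110)](14) = 518.

518.00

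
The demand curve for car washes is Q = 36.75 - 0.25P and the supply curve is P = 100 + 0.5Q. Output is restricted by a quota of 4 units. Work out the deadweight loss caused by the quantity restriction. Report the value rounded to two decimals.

Rewriting demand in inverse form: P = 147 - 4Q.
Without the quota, 147 - 4Q = 100 + 0.5Q gives Q* = 10.4444.
At Q = 4 the demand price is 147 - 4(4) = 131 and the supply price is 100 + 0.5(4) = 102.
Deadweight loss is the triangle between the curves from 4 to 10.4444: (1/2)(131 - 102)(10.4444 - 4) = 93.4444.

93.44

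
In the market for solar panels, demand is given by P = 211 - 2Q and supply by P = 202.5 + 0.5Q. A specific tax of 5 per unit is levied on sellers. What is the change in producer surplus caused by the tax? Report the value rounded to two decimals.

-2.40

Pre-tax equilibrium: 211 - 2Q = 202.5 + 0.5Q gives Q* = 3.4, P* = 204.2.
A tax on sellers shifts supply up by 5: 211 - 2Q = 202.5 + 0.5Q + 5, so Q_t = 1.4. Buyers pay P_b = 208.2; sellers receive P_s = P_b - 5 = 203.2.
PS falls from (1/2)(3.4)(1.7) = 2.89 to (1/2)(1.4)(0.7) = 0.49, a change of -2.4.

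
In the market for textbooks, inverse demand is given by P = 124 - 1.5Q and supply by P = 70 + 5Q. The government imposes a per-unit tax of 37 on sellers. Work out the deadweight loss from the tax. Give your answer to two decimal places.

Pre-tax equilibrium: 124 - 1.5Q = 70 + 5Q gives Q* = 8.3077, P* = 111.5385.
A tax on sellers shifts supply up by 37: 124 - 1.5Q = 70 + 5Q + 37, so Q_t = 2.6154. Buyers pay P_b = 120.0769; sellers receive P_s = P_b - 37 = 83.0769.
The welfare triangle lost has base Q* - Q_t = 5.6923 and height t = 37, so DWL = (1/2)(5.6923)(37) = 105.3077.

105.31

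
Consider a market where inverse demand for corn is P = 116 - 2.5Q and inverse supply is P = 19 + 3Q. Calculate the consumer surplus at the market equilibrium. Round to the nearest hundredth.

Setting demand equal to supply, 97 = 5.5Q, so Q* = 17.6364 and P* = 71.9091.
The demand choke price is 116, so CS = (1/2)(Q*)(116 - P*) = (1/2)(17.6364)(44.0909) = 388.8017.

388.80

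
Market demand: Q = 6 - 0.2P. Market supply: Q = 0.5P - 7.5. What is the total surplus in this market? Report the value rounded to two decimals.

16.07

Rewriting demand in inverse form: P = 30 - 5Q.
Rewriting supply in inverse form: P = 15 + 2Q.
Setting demand equal to supply, 15 = 7Q, so Q* = 2.1429 and P* = 19.2857.
Total surplus is the full triangle between the curves from 0 to Q*: (1/2)(2.1429)(30 - 15) = 16.0714.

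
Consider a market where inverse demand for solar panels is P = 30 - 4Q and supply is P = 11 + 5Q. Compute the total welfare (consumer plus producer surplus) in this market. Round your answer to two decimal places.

Set 30 - 4Q = 11 + 5Q, which gives 19 = 9Q, so Q* = 2.1111 and P* = 30 - 4(2.1111) = 21.5556.
CS = (1/2)(2.1111)(8.4444) = 8.9136 and PS = (1/2)(2.1111)(10.5556) = 11.142, so total surplus = 20.0556.

20.06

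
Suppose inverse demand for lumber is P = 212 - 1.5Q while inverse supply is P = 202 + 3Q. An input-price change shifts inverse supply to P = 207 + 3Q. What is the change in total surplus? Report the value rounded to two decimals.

-8.33

Initial equilibrium: Q_0 = 2.2222, P_0 = 208.6667; CS_0 = (1/2)(2.2222)(3.3333) = 3.7037, PS_0 = (1/2)(2.2222)(6.6667) = 7.4074.
New equilibrium: 212 - 1.5Q = 207 + 3Q gives Q_1 = 1.1111, P_1 = 210.3333; CS_1 = 0.9259, PS_1 = 1.8519.
Change in total surplus = (0.9259 + 1.8519) - (3.7037 + 7.4074) = -8.3333.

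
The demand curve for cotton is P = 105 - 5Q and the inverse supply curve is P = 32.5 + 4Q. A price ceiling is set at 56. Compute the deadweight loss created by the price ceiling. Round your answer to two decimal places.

Free-market equilibrium: 105 - 5Q = 32.5 + 4Q gives Q* = 8.0556, P* = 64.7222.
At P = 56, sellers supply (56 - 32.5)/4 = 5.875 while buyers want more, so the quantity traded is 5.875 at price 56.
At Q = 5.875 the demand price is 75.625 and the supply price is 56. Deadweight loss is the triangle between the curves from 5.875 to 8.0556: (1/2)(75.625 - 56)(8.0556 - 5.875) = 21.3967.

21.40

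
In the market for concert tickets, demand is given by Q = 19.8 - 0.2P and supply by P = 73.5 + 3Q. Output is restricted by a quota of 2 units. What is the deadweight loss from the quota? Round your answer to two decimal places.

Rewriting demand in inverse form: P = 99 - 5Q.
Unrestricted equilibrium: Q* = (99 - 73.5)/(5 + 3) = 3.1875.
At Q = 2 the demand price is 99 - 5(2) = 89 and the supply price is 73.5 + 3(2) = 79.5.
Deadweight loss is the triangle between the curves from 2 to 3.1875: (1/2)(89 - 79.5)(3.1875 - 2) = 5.6406.

5.64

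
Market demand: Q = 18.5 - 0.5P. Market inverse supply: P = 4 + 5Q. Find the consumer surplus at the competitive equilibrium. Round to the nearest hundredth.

Rewriting demand in inverse form: P = 37 - 2Q.
Setting demand equal to supply, 33 = 7Q, so Q* = 4.7143 and P* = 27.5714.
The demand choke price is 37, so CS = (1/2)(Q*)(37 - P*) = (1/2)(4.7143)(9.4286) = 22.2245.

22.22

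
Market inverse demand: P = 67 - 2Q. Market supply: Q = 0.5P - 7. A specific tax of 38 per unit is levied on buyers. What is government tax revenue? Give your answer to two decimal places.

Rewriting supply in inverse form: P = 14 + 2Q.
Pre-tax equilibrium: 67 - 2Q = 14 + 2Q gives Q* = 13.25, P* = 40.5.
A tax on buyers shifts demand down by 38: (67 - 38) - 2Q = 14 + 2Q, so Q_t = 3.75. Buyers pay P_b = 59.5; sellers receive P_s = P_b - 38 = 21.5.
Revenue is the tax times quantity traded: 38 x 3.75 = 142.5.

142.50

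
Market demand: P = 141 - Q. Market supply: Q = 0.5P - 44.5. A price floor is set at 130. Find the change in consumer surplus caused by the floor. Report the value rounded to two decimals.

Rewriting supply in inverse form: P = 89 + 2Q.
Without the control, 141 - Q = 89 + 2Q so Q* = 17.3333 and P* = 123.6667.
At P = 130, buyers demand (141 - 130)/1 = 11 while sellers would supply more, so the quantity traded is 11 at price 130.
CS goes from (1/2)(17.3333)(17.3333) = 150.2222 to 60.5 (computed as (141 - 130)(11) - (1/2)(1)(11)^2), a change of -89.7222.

-89.72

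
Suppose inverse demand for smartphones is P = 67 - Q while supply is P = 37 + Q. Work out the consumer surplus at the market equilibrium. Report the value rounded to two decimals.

112.50

Set 67 - Q = 37 + Q, which gives 30 = 2Q, so Q* = 15 and P* = 67 - (15) = 52.
The demand choke price is 67, so CS = (1/2)(Q*)(67 - P*) = (1/2)(15)(15) = 112.5.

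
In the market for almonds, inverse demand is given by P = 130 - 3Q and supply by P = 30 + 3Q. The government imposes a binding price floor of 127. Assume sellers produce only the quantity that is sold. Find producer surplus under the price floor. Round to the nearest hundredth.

Without the control, 130 - 3Q = 30 + 3Q so Q* = 16.6667 and P* = 80.
At the floor price 127, quantity demanded is (130 - 127)/3 = 1; demand is the short side, so Q = 1 trades at P = 127.
The supply price at Q = 1 is 33. PS is the trapezoid between 127 and supply over [0, 1]: (1/2)[(127 - 30) + (127 - 33)](1) = 95.5.

95.50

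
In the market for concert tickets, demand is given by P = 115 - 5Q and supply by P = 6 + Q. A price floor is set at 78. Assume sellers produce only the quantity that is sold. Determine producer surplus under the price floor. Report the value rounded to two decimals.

505.42

Free-market equilibrium: 115 - 5Q = 6 + Q gives Q* = 18.1667, P* = 24.1667.
At the floor price 78, quantity demanded is (115 - 78)/5 = 7.4; demand is the short side, so Q = 7.4 trades at P = 78.
The supply price at Q = 7.4 is 13.4. PS is the trapezoid between 78 and supply over [0, 7.4]: (1/2)[(78 - 6) + (78 - 13.4)](7.4) = 505.42.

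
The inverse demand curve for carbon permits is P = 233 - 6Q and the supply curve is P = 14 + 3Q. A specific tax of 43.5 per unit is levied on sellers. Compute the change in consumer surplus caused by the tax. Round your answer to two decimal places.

Pre-tax equilibrium: 233 - 6Q = 14 + 3Q gives Q* = 24.3333, P* = 87.
A tax on sellers shifts supply up by 43.5: 233 - 6Q = 14 + 3Q + 43.5, so Q_t = 19.5. Buyers pay P_b = 116; sellers receive P_s = P_b - 43.5 = 72.5.
Consumers lose the trapezoid between P* and P_b out to Q_t plus the triangle from Q_t to Q*: change in CS = 1140.75 - 1776.3333 = -635.5833.

-635.58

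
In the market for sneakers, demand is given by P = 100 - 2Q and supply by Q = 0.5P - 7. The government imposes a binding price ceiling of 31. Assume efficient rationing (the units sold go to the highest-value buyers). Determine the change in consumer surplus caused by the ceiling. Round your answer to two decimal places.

52.00

Rewriting supply in inverse form: P = 14 + 2Q.
Without the control, 100 - 2Q = 14 + 2Q so Q* = 21.5 and P* = 57.
At the ceiling price 31, quantity supplied is (31 - 14)/2 = 8.5; supply is the short side, so Q = 8.5 trades at P = 31.
CS goes from (1/2)(21.5)(43) = 462.25 to 514.25 (computed as (100 - 31)(8.5) - (1/2)(2)(8.5)^2), a change of 52.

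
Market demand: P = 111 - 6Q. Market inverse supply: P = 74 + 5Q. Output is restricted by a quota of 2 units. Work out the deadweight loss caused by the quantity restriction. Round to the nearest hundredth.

Unrestricted equilibrium: Q* = (111 - 74)/(6 + 5) = 3.3636.
At Q = 2 the demand price is 111 - 6(2) = 99 and the supply price is 74 + 5(2) = 84.
Deadweight loss is the triangle between the curves from 2 to 3.3636: (1/2)(99 - 84)(3.3636 - 2) = 10.2273.

10.23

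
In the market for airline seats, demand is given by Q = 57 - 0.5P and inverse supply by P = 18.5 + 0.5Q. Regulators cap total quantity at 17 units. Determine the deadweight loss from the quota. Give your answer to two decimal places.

Rewriting demand in inverse form: P = 114 - 2Q.
Unrestricted equilibrium: Q* = (114 - 18.5)/(2 + 0.5) = 38.2.
At Q = 17 the demand price is 114 - 2(17) = 80 and the supply price is 18.5 + 0.5(17) = 27.
DWL = (1/2)(gap between curves at 17) x (Q* - 17) = (1/2)(53)(21.2) = 561.8.

561.80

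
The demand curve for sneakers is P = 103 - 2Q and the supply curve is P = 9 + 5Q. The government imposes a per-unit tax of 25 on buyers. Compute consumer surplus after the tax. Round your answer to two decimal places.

97.16

Pre-tax equilibrium: 103 - 2Q = 9 + 5Q gives Q* = 13.4286, P* = 76.1429.
A tax on buyers shifts demand down by 25: (103 - 25) - 2Q = 9 + 5Q, so Q_t = 9.8571. Buyers pay P_b = 83.2857; sellers receive P_s = P_b - 25 = 58.2857.
CS = (1/2)(Q_t)(103 - P_b) = (1/2)(9.8571)(19.7143) = 97.1633.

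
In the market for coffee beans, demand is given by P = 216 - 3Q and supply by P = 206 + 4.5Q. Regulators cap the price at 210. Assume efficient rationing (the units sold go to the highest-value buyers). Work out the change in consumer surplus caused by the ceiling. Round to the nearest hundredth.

1.48

Without the control, 216 - 3Q = 206 + 4.5Q so Q* = 1.3333 and P* = 212.
At the ceiling price 210, quantity supplied is (210 - 206)/4.5 = 0.8889; supply is the short side, so Q = 0.8889 trades at P = 210.
CS goes from (1/2)(1.3333)(4) = 2.6667 to 4.1481 (computed as (216 - 210)(0.8889) - (1/2)(3)(0.8889)^2), a change of 1.4815.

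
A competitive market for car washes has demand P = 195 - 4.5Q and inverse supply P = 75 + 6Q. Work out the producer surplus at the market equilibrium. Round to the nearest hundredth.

Equilibrium: 195 - 4.5Q = 75 + 6Q, so Q* = 11.4286 and P* = 143.5714.
The supply curve's price intercept is 75, so PS = (1/2)(Q*)(P* - 75) = (1/2)(11.4286)(68.5714) = 391.8367.

391.84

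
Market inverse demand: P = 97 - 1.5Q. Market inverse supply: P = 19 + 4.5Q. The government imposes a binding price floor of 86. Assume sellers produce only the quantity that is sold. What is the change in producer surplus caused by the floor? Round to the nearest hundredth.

Without the control, 97 - 1.5Q = 19 + 4.5Q so Q* = 13 and P* = 77.5.
At the floor price 86, quantity demanded is (97 - 86)/1.5 = 7.3333; demand is the short side, so Q = 7.3333 trades at P = 86.
PS goes from (1/2)(13)(58.5) = 380.25 to 370.3333 (computed as (86 - 19)(7.3333) - (1/2)(4.5)(7.3333)^2), a change of -9.9167.

-9.92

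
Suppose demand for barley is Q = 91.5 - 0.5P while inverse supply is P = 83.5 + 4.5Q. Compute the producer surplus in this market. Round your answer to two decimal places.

Rewriting demand in inverse form: P = 183 - 2Q.
Equilibrium: 183 - 2Q = 83.5 + 4.5Q, so Q* = 15.3077 and P* = 152.3846.
PS is the area between P* and the supply curve from 0 to Q*: (1/2)(15.3077)(68.8846) = 527.2322.

527.23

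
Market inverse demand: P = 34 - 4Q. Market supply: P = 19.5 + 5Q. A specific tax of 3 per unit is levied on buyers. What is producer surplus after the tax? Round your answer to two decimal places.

Pre-tax equilibrium: 34 - 4Q = 19.5 + 5Q gives Q* = 1.6111, P* = 27.5556.
A tax on buyers shifts demand down by 3: (34 - 3) - 4Q = 19.5 + 5Q, so Q_t = 1.2778. Buyers pay P_b = 28.8889; sellers receive P_s = P_b - 3 = 25.8889.
Producer surplus is the triangle above supply below P_s: (1/2)(1.2778)(25.8889 - 19.5) = 4.0818.

4.08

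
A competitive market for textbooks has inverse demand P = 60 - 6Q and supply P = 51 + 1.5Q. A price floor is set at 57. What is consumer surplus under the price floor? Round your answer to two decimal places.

0.75

Without the control, 60 - 6Q = 51 + 1.5Q so Q* = 1.2 and P* = 52.8.
At P = 57, buyers demand (60 - 57)/6 = 0.5 while sellers would supply more, so the quantity traded is 0.5 at price 57.
CS is the triangle under demand above 57: (1/2)(0.5)(60 - 57) = 0.75.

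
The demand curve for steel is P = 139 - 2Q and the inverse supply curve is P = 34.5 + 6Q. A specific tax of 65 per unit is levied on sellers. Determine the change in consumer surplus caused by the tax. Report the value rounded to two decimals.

Without the tax, 139 - 2Q = 34.5 + 6Q so Q* = 13.0625 and P* = 112.875.
A tax on sellers shifts supply up by 65: 139 - 2Q = 34.5 + 6Q + 65, so Q_t = 4.9375. Buyers pay P_b = 129.125; sellers receive P_s = P_b - 65 = 64.125.
Consumers lose the trapezoid between P* and P_b out to Q_t plus the triangle from Q_t to Q*: change in CS = 24.3789 - 170.6289 = -146.25.

-146.25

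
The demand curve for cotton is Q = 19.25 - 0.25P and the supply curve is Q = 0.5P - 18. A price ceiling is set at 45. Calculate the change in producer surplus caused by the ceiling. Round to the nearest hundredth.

-26.44

Rewriting demand in inverse form: P = 77 - 4Q.
Rewriting supply in inverse form: P = 36 + 2Q.
Without the control, 77 - 4Q = 36 + 2Q so Q* = 6.8333 and P* = 49.6667.
At P = 45, sellers supply (45 - 36)/2 = 4.5 while buyers want more, so the quantity traded is 4.5 at price 45.
PS goes from (1/2)(6.8333)(13.6667) = 46.6944 to 20.25 (computed as (45 - 36)(4.5) - (1/2)(2)(4.5)^2), a change of -26.4444.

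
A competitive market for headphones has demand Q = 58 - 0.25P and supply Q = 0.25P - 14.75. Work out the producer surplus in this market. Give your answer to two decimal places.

935.28

Rewriting demand in inverse form: P = 232 - 4Q.
Rewriting supply in inverse form: P = 59 + 4Q.
Setting demand equal to supply, 173 = 8Q, so Q* = 21.625 and P* = 145.5.
PS is the area between P* and the supply curve from 0 to Q*: (1/2)(21.625)(86.5) = 935.2812.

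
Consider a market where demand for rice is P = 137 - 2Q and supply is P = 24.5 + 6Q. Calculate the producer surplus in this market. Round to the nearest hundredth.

Set 137 - 2Q = 24.5 + 6Q, which gives 112.5 = 8Q, so Q* = 14.0625 and P* = 137 - 2(14.0625) = 108.875.
PS is the area between P* and the supply curve from 0 to Q*: (1/2)(14.0625)(84.375) = 593.2617.

593.26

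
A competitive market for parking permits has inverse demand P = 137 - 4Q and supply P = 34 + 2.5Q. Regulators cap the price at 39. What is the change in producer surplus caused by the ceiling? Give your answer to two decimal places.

Free-market equilibrium: 137 - 4Q = 34 + 2.5Q gives Q* = 15.8462, P* = 73.6154.
At the ceiling price 39, quantity supplied is (39 - 34)/2.5 = 2; supply is the short side, so Q = 2 trades at P = 39.
PS goes from (1/2)(15.8462)(39.6154) = 313.8757 to 5 (computed as (39 - 34)(2) - (1/2)(2.5)(2)^2), a change of -308.8757.

-308.88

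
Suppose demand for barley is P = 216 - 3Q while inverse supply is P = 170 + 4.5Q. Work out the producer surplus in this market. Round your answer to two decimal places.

Set 216 - 3Q = 170 + 4.5Q, which gives 46 = 7.5Q, so Q* = 6.1333 and P* = 216 - 3(6.1333) = 197.6.
The supply curve's price intercept is 170, so PS = (1/2)(Q*)(P* - 170) = (1/2)(6.1333)(27.6) = 84.64.

84.64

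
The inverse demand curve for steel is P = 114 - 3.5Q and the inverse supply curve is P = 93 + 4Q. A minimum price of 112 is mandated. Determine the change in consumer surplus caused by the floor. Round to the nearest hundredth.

Without the control, 114 - 3.5Q = 93 + 4Q so Q* = 2.8 and P* = 104.2.
At P = 112, buyers demand (114 - 112)/3.5 = 0.5714 while sellers would supply more, so the quantity traded is 0.5714 at price 112.
CS goes from (1/2)(2.8)(9.8) = 13.72 to 0.5714 (computed as (114 - 112)(0.5714) - (1/2)(3.5)(0.5714)^2), a change of -13.1486.

-13.15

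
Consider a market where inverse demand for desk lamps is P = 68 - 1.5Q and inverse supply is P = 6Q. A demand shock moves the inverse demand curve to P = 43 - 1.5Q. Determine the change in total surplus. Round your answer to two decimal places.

-185.00

Initial equilibrium: Q_0 = 9.0667, P_0 = 54.4; CS_0 = (1/2)(9.0667)(13.6) = 61.6533, PS_0 = (1/2)(9.0667)(54.4) = 246.6133.
New equilibrium: 43 - 1.5Q = 6Q gives Q_1 = 5.7333, P_1 = 34.4; CS_1 = 24.6533, PS_1 = 98.6133.
Change in total surplus = (24.6533 + 98.6133) - (61.6533 + 246.6133) = -185.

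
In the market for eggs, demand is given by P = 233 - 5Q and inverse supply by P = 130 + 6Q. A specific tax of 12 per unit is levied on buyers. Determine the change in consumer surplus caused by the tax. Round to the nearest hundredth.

-48.10

Without the tax, 233 - 5Q = 130 + 6Q so Q* = 9.3636 and P* = 186.1818.
A tax on buyers shifts demand down by 12: (233 - 12) - 5Q = 130 + 6Q, so Q_t = 8.2727. Buyers pay P_b = 191.6364; sellers receive P_s = P_b - 12 = 179.6364.
Consumers lose the trapezoid between P* and P_b out to Q_t plus the triangle from Q_t to Q*: change in CS = 171.095 - 219.1942 = -48.0992.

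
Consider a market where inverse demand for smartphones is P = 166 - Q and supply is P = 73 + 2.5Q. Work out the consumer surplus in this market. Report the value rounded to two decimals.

Setting demand equal to supply, 93 = 3.5Q, so Q* = 26.5714 and P* = 139.4286.
The demand choke price is 166, so CS = (1/2)(Q*)(166 - P*) = (1/2)(26.5714)(26.5714) = 353.0204.

353.02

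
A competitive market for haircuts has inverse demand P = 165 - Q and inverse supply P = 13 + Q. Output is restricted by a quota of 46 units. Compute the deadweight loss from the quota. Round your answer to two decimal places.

Unrestricted equilibrium: Q* = (165 - 13)/(1 + 1) = 76.
At Q = 46 the demand price is 165 - (46) = 119 and the supply price is 13 + (46) = 59.
Deadweight loss is the triangle between the curves from 46 to 76: (1/2)(119 - 59)(76 - 46) = 900.

900.00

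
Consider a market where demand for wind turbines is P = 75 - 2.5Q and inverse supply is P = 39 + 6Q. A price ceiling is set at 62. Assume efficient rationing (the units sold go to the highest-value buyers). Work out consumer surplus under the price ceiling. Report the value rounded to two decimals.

31.47

Free-market equilibrium: 75 - 2.5Q = 39 + 6Q gives Q* = 4.2353, P* = 64.4118.
At the ceiling price 62, quantity supplied is (62 - 39)/6 = 3.8333; supply is the short side, so Q = 3.8333 trades at P = 62.
The demand price at Q = 3.8333 is 65.4167. CS is the trapezoid between demand and 62 over [0, 3.8333]: (1/2)[(75 - 62) + (65.4167 - 62)](3.8333) = 31.4653.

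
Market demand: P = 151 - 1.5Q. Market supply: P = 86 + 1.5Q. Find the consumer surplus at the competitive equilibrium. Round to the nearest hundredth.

352.08

Set 151 - 1.5Q = 86 + 1.5Q, which gives 65 = 3Q, so Q* = 21.6667 and P* = 151 - 1.5(21.6667) = 118.5.
CS is the area between the demand curve and P* from 0 to Q*: (1/2)(21.6667)(32.5) = 352.0833.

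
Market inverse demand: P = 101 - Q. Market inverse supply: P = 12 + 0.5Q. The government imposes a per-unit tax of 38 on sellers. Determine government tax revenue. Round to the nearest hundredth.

Without the tax, 101 - Q = 12 + 0.5Q so Q* = 59.3333 and P* = 41.6667.
With the tax, sellers need 38 more per unit: 101 - Q = 12 + 0.5Q + 38, so Q_t = 34. Buyers pay P_b = 67; sellers receive P_s = P_b - 38 = 29.
Tax revenue = t x Q_t = 38 x 34 = 1292.

1292.00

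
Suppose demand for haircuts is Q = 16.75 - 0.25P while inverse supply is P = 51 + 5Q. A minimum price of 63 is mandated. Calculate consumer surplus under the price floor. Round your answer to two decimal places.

2.00

Rewriting demand in inverse form: P = 67 - 4Q.
Without the control, 67 - 4Q = 51 + 5Q so Q* = 1.7778 and P* = 59.8889.
At P = 63, buyers demand (67 - 63)/4 = 1 while sellers would supply more, so the quantity traded is 1 at price 63.
CS is the triangle under demand above 63: (1/2)(1)(67 - 63) = 2.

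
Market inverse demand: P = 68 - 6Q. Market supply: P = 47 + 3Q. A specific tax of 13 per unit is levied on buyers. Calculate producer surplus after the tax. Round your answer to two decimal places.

1.19

Pre-tax equilibrium: 68 - 6Q = 47 + 3Q gives Q* = 2.3333, P* = 54.
A tax on buyers shifts demand down by 13: (68 - 13) - 6Q = 47 + 3Q, so Q_t = 0.8889. Buyers pay P_b = 62.6667; sellers receive P_s = P_b - 13 = 49.6667.
PS = (1/2)(Q_t)(P_s - 47) = (1/2)(0.8889)(2.6667) = 1.1852.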